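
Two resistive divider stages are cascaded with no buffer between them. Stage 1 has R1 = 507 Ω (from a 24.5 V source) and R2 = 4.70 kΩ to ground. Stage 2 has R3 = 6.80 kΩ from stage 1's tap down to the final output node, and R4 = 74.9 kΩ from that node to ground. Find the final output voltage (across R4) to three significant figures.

V_out ≈ 20.2 V

Stage 2 presents R3+R4 = 81700 Ω as a load on stage 1's tap.
Stage 1's lower leg becomes R2‖(R3+R4) = 4444 Ω, so V_mid = 24.5 × 4444/4951 = 21.99 V.
Stage 2 is itself unloaded: V_out = V_mid × R4/(R3+R4) = 21.99 × 74900/81700 = 20.2 V.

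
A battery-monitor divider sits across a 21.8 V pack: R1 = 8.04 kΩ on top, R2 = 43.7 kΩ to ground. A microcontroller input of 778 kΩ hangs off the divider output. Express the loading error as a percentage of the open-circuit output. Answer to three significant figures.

0.865 %

The divider's output (Thévenin) resistance is R1‖R2 = 6.791 kΩ.
Fractional drop under load = R_th/(R_th + R_L) = 6.791 / (6.791 + 778) = 0.008653.
So the output falls by 0.865 %.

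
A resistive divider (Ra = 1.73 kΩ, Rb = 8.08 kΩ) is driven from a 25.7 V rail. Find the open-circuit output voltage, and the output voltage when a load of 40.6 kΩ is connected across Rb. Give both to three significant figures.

Open-circuit: V = 25.7 × 8.08/(1.73 + 8.08) = 21.2 V.
With the load, Rb becomes Rb‖R_L = 6.739 kΩ, so V = 25.7 × 6.739/8.469 = 20.5 V.

Unloaded: 21.2 V; loaded: 20.5 V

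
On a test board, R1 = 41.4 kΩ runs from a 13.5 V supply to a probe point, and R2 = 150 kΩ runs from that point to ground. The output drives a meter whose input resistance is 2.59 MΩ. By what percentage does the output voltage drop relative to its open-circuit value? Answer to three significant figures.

1.24 %

The divider's output (Thévenin) resistance is R1‖R2 = 32.45 kΩ.
Fractional drop under load = R_th/(R_th + R_L) = 32.45 / (32.45 + 2590) = 0.01237.
So the output falls by 1.24 %.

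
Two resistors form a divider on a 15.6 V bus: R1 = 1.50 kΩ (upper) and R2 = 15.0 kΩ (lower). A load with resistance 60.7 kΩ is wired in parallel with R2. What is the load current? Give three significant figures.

I_L ≈ 0.229 mA

R2‖R_L = 12.03 kΩ; V_out = 15.6 × 12.03/13.53 = 13.87 V.
I_L = V_out / R_L = 13.87 / 60.7 kΩ = 0.229 mA.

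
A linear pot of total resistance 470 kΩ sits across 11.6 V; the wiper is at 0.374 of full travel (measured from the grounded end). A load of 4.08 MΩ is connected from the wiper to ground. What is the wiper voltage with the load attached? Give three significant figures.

The wiper splits the pot into (1−α)R = 294.2 kΩ above and αR = 175.8 kΩ below.
Lower section ‖ load = 168.5 kΩ.
V_wiper = 11.6 × 168.5/(294.2 + 168.5) = 4.22 V.

V ≈ 4.22 V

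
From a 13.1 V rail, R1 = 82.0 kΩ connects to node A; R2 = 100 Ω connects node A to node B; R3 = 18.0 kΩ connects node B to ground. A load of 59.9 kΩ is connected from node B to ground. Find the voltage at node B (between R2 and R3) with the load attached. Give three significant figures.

At node B, R3 is in parallel with the load: R3‖R_L = 13840 Ω.
Below node A the resistance is R2 + (R3‖R_L) = 13940 Ω, so V_A = 13.1 × 13940/95940 = 1.904 V.
Then V_B = V_A × (R3‖R_L)/(R2 + R3‖R_L) = 1.904 × 13840/13940 = 1.89 V.

V ≈ 1.89 V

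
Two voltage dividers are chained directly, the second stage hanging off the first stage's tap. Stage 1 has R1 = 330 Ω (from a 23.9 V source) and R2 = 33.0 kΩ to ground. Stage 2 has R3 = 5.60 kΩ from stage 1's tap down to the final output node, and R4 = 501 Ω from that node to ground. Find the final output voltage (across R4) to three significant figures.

Stage 2 presents R3+R4 = 6101 Ω as a load on stage 1's tap.
Stage 1's lower leg becomes R2‖(R3+R4) = 5149 Ω, so V_mid = 23.9 × 5149/5479 = 22.46 V.
Stage 2 is itself unloaded: V_out = V_mid × R4/(R3+R4) = 22.46 × 501/6101 = 1.84 V.

V_out ≈ 1.84 V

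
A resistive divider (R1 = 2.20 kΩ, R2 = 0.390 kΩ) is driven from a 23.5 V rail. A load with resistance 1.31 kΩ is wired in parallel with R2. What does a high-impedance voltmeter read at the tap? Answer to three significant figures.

V_out ≈ 2.82 V

The load sits in parallel with R2: R2‖R_L = (390 × 1310) / (390 + 1310) = 300.5 Ω.
V_out = 23.5 × 300.5 / (2200 + 300.5) = 23.5 × 300.5/2501 = 2.82 V.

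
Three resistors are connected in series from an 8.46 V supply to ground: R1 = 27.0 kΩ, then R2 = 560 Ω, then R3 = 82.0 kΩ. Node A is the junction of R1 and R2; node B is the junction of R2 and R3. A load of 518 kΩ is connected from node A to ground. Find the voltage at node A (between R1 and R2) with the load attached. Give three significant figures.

Below node A the series string R2+R3 = 82560 Ω sits in parallel with the 518000 Ω load: 71210 Ω.
V_A = 8.46 × 71210/(27000 + 71210) = 6.13 V.

V ≈ 6.13 V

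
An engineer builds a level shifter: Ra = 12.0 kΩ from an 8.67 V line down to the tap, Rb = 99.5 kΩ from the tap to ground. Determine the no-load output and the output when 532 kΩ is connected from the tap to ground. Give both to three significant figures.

Unloaded: 7.74 V; loaded: 7.58 V

Open-circuit: V = 8.67 × 99.5/(12.0 + 99.5) = 7.74 V.
With the load, Rb becomes Rb‖R_L = 83.82 kΩ, so V = 8.67 × 83.82/95.82 = 7.58 V.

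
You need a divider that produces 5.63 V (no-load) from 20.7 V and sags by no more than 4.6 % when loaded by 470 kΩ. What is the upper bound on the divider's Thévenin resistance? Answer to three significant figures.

Loading drop = R_th/(R_th + R_L) ≤ 0.0460, so R_th ≤ R_L · ε/(1−ε) = 470 kΩ × 0.0460/0.9540 = 22.7 kΩ.

R_th ≤ 22.7 kΩ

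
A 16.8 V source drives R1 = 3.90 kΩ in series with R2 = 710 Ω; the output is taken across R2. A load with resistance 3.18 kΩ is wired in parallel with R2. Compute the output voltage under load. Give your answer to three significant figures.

The load sits in parallel with R2: R2‖R_L = (710 × 3180) / (710 + 3180) = 580.4 Ω.
V_out = 16.8 × 580.4 / (3900 + 580.4) = 16.8 × 580.4/4480 = 2.18 V.

V_out ≈ 2.18 V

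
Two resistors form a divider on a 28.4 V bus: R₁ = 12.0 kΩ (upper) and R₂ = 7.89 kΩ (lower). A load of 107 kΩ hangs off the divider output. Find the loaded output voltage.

The load sits in parallel with R₂: R₂‖R_L = (7.89 × 107) / (7.89 + 107) = 7.348 kΩ.
V_out = 28.4 × 7.348 / (12.0 + 7.348) = 28.4 × 7.348/19.35 = 10.8 V.

V_out ≈ 10.8 V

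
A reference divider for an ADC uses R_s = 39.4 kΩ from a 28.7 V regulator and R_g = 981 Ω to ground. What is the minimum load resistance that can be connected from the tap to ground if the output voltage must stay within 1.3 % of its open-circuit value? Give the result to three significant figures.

Output resistance R_th = R_s‖R_g = (39400 × 981)/40380 = 957.2 Ω.
The fractional drop is R_th/(R_th + R_L); requiring this ≤ 0.0130 gives R_L ≥ R_th(1/0.0130 − 1) = 957.2 × 75.92 = 72.7 kΩ.

R_L(min) ≈ 72.7 kΩ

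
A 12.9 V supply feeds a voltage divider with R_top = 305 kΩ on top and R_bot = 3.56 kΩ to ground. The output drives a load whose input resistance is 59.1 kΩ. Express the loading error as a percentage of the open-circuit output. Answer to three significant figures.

The divider's output (Thévenin) resistance is R_top‖R_bot = 3.519 kΩ.
Fractional drop under load = R_th/(R_th + R_L) = 3.519 / (3.519 + 59.1) = 0.05620.
So the output falls by 5.62 %.

5.62 %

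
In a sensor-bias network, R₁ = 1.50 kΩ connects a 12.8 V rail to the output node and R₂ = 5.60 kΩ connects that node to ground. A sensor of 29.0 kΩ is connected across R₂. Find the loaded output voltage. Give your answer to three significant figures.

The load sits in parallel with R₂: R₂‖R_L = (5.60 × 29.0) / (5.60 + 29.0) = 4.694 kΩ.
V_out = 12.8 × 4.694 / (1.50 + 4.694) = 12.8 × 4.694/6.194 = 9.70 V.
(Unloaded it would have been 10.1 V.)

V_out ≈ 9.70 V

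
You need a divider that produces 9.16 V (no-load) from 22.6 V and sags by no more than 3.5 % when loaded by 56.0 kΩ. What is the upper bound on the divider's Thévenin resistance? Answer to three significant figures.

R_th ≤ 2.03 kΩ

Loading drop = R_th/(R_th + R_L) ≤ 0.0350, so R_th ≤ R_L · ε/(1−ε) = 56.0 kΩ × 0.0350/0.9650 = 2.03 kΩ.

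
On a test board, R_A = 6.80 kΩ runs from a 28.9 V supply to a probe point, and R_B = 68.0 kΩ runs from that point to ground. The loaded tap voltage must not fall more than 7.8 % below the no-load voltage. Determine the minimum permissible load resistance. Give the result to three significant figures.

R_L(min) ≈ 73.1 kΩ

Output resistance R_th = R_A‖R_B = (6.80 × 68.0)/74.80 = 6.182 kΩ.
The fractional drop is R_th/(R_th + R_L); requiring this ≤ 0.0780 gives R_L ≥ R_th(1/0.0780 − 1) = 6.182 × 11.82 = 73.1 kΩ.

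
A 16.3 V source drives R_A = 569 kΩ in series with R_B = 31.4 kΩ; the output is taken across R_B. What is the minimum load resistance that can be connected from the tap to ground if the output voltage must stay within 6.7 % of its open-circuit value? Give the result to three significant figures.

Output resistance R_th = R_A‖R_B = (569 × 31.4)/600.4 = 29.76 kΩ.
The fractional drop is R_th/(R_th + R_L); requiring this ≤ 0.0670 gives R_L ≥ R_th(1/0.0670 − 1) = 29.76 × 13.93 = 414 kΩ.

R_L(min) ≈ 414 kΩ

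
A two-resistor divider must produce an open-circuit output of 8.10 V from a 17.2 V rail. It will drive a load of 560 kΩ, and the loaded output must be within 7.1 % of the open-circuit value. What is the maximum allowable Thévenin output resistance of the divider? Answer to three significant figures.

R_th ≤ 42.8 kΩ

Loading drop = R_th/(R_th + R_L) ≤ 0.0710, so R_th ≤ R_L · ε/(1−ε) = 560 kΩ × 0.0710/0.9290 = 42.8 kΩ.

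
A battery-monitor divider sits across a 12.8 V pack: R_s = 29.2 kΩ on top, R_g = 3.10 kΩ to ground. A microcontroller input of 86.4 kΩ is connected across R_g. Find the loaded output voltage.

The load sits in parallel with R_g: R_g‖R_L = (3.10 × 86.4) / (3.10 + 86.4) = 2.993 kΩ.
V_out = 12.8 × 2.993 / (29.2 + 2.993) = 12.8 × 2.993/32.19 = 1.19 V.
(Unloaded it would have been 1.23 V.)

V_out ≈ 1.19 V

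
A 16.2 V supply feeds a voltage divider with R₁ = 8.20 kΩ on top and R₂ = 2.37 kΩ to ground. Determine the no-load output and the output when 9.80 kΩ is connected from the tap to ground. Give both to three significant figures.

Open-circuit: V = 16.2 × 2.37/(8.20 + 2.37) = 3.63 V.
With the load, R₂ becomes R₂‖R_L = 1.908 kΩ, so V = 16.2 × 1.908/10.11 = 3.06 V.

Unloaded: 3.63 V; loaded: 3.06 V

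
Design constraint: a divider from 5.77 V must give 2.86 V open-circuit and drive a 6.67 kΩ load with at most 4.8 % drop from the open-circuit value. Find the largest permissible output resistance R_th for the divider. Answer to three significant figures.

R_th ≤ 336 Ω

Loading drop = R_th/(R_th + R_L) ≤ 0.0480, so R_th ≤ R_L · ε/(1−ε) = 6.67 kΩ × 0.0480/0.9520 = 336 Ω.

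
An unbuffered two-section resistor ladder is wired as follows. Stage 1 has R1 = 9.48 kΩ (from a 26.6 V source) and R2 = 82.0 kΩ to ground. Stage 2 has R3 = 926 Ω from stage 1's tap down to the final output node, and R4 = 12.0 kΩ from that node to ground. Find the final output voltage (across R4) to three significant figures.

Stage 2 presents R3+R4 = 12930 Ω as a load on stage 1's tap.
Stage 1's lower leg becomes R2‖(R3+R4) = 11170 Ω, so V_mid = 26.6 × 11170/20650 = 14.39 V.
Stage 2 is itself unloaded: V_out = V_mid × R4/(R3+R4) = 14.39 × 12000/12930 = 13.4 V.

V_out ≈ 13.4 V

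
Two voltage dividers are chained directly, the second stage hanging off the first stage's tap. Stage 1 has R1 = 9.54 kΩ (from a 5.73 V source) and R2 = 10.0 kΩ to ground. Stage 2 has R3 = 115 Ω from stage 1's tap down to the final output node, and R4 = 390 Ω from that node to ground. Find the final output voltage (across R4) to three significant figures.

V_out ≈ 0.212 V

Stage 2 presents R3+R4 = 505.0 Ω as a load on stage 1's tap.
Stage 1's lower leg becomes R2‖(R3+R4) = 480.7 Ω, so V_mid = 5.73 × 480.7/10020 = 0.2749 V.
Stage 2 is itself unloaded: V_out = V_mid × R4/(R3+R4) = 0.2749 × 390/505.0 = 0.212 V.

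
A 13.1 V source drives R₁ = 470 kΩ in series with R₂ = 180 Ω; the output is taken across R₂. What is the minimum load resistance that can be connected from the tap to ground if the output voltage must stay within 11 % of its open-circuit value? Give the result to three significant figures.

R_L(min) ≈ 1.46 kΩ

Output resistance R_th = R₁‖R₂ = (470000 × 180)/470200 = 179.9 Ω.
The fractional drop is R_th/(R_th + R_L); requiring this ≤ 0.110 gives R_L ≥ R_th(1/0.110 − 1) = 179.9 × 8.091 = 1.46 kΩ.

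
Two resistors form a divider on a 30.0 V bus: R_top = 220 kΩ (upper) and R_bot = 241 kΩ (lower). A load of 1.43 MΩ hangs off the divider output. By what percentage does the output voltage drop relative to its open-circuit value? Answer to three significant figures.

7.44 %

The divider's output (Thévenin) resistance is R_top‖R_bot = 115.0 kΩ.
Fractional drop under load = R_th/(R_th + R_L) = 115.0 / (115.0 + 1430) = 0.07444.
So the output falls by 7.44 %.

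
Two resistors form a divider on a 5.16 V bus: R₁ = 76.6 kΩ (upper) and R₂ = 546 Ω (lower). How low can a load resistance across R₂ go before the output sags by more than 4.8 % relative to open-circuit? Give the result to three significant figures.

Output resistance R_th = R₁‖R₂ = (76600 × 546)/77150 = 542.1 Ω.
The fractional drop is R_th/(R_th + R_L); requiring this ≤ 0.0480 gives R_L ≥ R_th(1/0.0480 − 1) = 542.1 × 19.83 = 10.8 kΩ.

R_L(min) ≈ 10.8 kΩ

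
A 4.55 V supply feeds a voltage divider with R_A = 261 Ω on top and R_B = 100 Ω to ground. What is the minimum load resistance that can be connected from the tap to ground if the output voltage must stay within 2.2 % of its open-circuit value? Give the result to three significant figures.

Output resistance R_th = R_A‖R_B = (261 × 100)/361.0 = 72.30 Ω.
The fractional drop is R_th/(R_th + R_L); requiring this ≤ 0.0220 gives R_L ≥ R_th(1/0.0220 − 1) = 72.30 × 44.45 = 3.21 kΩ.

R_L(min) ≈ 3.21 kΩ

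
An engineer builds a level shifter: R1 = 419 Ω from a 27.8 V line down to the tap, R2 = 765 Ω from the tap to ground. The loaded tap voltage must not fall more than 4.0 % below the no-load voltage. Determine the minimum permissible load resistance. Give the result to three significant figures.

Output resistance R_th = R1‖R2 = (419 × 765)/1184 = 270.7 Ω.
The fractional drop is R_th/(R_th + R_L); requiring this ≤ 0.0400 gives R_L ≥ R_th(1/0.0400 − 1) = 270.7 × 24.00 = 6.50 kΩ.

R_L(min) ≈ 6.50 kΩ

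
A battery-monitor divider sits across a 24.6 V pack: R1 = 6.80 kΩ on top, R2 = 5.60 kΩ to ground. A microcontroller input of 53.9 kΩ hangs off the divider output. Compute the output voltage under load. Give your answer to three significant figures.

V_out ≈ 10.5 V

The load sits in parallel with R2: R2‖R_L = (5.60 × 53.9) / (5.60 + 53.9) = 5.073 kΩ.
V_out = 24.6 × 5.073 / (6.80 + 5.073) = 24.6 × 5.073/11.87 = 10.5 V.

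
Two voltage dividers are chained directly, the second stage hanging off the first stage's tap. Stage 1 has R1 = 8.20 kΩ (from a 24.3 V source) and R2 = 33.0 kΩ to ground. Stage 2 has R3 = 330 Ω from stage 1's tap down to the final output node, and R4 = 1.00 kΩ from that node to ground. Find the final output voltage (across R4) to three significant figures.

Stage 2 presents R3+R4 = 1330 Ω as a load on stage 1's tap.
Stage 1's lower leg becomes R2‖(R3+R4) = 1278 Ω, so V_mid = 24.3 × 1278/9478 = 3.278 V.
Stage 2 is itself unloaded: V_out = V_mid × R4/(R3+R4) = 3.278 × 1000/1330 = 2.46 V.

V_out ≈ 2.46 V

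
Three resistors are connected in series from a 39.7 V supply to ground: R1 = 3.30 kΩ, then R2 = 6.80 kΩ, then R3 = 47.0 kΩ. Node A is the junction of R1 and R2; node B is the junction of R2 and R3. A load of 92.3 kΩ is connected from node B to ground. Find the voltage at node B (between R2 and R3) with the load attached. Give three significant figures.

V ≈ 30.0 V

At node B, R3 is in parallel with the load: R3‖R_L = 31.14 kΩ.
Below node A the resistance is R2 + (R3‖R_L) = 37.94 kΩ, so V_A = 39.7 × 37.94/41.24 = 36.52 V.
Then V_B = V_A × (R3‖R_L)/(R2 + R3‖R_L) = 36.52 × 31.14/37.94 = 30.0 V.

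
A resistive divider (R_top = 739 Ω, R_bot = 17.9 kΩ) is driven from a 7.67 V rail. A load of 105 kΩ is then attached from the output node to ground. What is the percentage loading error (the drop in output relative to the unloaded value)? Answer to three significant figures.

The divider's output (Thévenin) resistance is R_top‖R_bot = 709.7 Ω.
Fractional drop under load = R_th/(R_th + R_L) = 709.7 / (709.7 + 105000) = 0.006714.
So the output falls by 0.671 %.

0.671 %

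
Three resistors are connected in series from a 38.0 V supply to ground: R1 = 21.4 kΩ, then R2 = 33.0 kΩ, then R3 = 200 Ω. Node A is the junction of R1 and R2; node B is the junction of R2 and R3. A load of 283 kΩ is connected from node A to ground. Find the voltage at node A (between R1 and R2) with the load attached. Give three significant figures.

Below node A the series string R2+R3 = 33200 Ω sits in parallel with the 283000 Ω load: 29710 Ω.
V_A = 38.0 × 29710/(21400 + 29710) = 22.1 V.

V ≈ 22.1 V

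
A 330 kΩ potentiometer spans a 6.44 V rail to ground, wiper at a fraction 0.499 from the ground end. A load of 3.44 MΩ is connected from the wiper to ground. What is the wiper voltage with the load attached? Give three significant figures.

V ≈ 3.14 V

The wiper splits the pot into (1−α)R = 165.3 kΩ above and αR = 164.7 kΩ below.
Lower section ‖ load = 157.1 kΩ.
V_wiper = 6.44 × 157.1/(165.3 + 157.1) = 3.14 V.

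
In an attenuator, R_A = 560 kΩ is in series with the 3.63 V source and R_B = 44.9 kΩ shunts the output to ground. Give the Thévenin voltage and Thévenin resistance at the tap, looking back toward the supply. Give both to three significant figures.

V_th = 0.269 V, R_th = 41.6 kΩ

V_th is the open-circuit tap voltage: 3.63 × 44.9/(560 + 44.9) = 0.269 V.
With the supply zeroed, R_A and R_B appear in parallel from the tap: R_th = R_A‖R_B = (560 × 44.9)/604.9 = 41.6 kΩ.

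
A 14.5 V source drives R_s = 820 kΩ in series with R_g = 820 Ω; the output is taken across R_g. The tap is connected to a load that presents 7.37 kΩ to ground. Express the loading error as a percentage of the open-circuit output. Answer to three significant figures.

10.0 %

The divider's output (Thévenin) resistance is R_s‖R_g = 819.2 Ω.
Fractional drop under load = R_th/(R_th + R_L) = 819.2 / (819.2 + 7370) = 0.1000.
So the output falls by 10.0 %.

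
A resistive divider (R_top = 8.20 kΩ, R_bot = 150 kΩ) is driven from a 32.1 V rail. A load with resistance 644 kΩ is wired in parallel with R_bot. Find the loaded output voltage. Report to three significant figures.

V_out ≈ 30.1 V

The load sits in parallel with R_bot: R_bot‖R_L = (150 × 644) / (150 + 644) = 121.7 kΩ.
V_out = 32.1 × 121.7 / (8.20 + 121.7) = 32.1 × 121.7/129.9 = 30.1 V.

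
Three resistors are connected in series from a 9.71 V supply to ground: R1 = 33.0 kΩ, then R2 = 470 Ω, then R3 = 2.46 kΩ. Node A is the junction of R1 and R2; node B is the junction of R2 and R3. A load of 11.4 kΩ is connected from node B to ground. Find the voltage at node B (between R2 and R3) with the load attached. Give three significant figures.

At node B, R3 is in parallel with the load: R3‖R_L = 2023 Ω.
Below node A the resistance is R2 + (R3‖R_L) = 2493 Ω, so V_A = 9.71 × 2493/35490 = 0.6821 V.
Then V_B = V_A × (R3‖R_L)/(R2 + R3‖R_L) = 0.6821 × 2023/2493 = 0.554 V.

V ≈ 0.554 V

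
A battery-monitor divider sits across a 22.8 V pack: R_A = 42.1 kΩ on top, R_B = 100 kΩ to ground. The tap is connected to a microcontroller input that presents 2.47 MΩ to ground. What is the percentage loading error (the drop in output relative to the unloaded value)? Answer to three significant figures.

1.19 %

The divider's output (Thévenin) resistance is R_A‖R_B = 29.63 kΩ.
Fractional drop under load = R_th/(R_th + R_L) = 29.63 / (29.63 + 2470) = 0.01185.
So the output falls by 1.19 %.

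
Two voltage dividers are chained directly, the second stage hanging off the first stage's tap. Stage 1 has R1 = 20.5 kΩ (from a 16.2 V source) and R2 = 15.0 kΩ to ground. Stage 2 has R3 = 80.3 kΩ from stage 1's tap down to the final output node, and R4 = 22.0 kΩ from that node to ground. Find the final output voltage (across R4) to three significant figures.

V_out ≈ 1.36 V

Stage 2 presents R3+R4 = 102.3 kΩ as a load on stage 1's tap.
Stage 1's lower leg becomes R2‖(R3+R4) = 13.08 kΩ, so V_mid = 16.2 × 13.08/33.58 = 6.311 V.
Stage 2 is itself unloaded: V_out = V_mid × R4/(R3+R4) = 6.311 × 22.0/102.3 = 1.36 V.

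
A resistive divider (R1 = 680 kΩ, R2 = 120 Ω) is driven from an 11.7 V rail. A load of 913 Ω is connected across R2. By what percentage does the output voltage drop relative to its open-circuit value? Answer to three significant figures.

11.6 %

Unloaded V = 11.7 × 120/680100 = 0.0020643 V.
Loaded: R2‖R_L = 106.1 Ω, giving V = 11.7 × 106.1/680100 = 0.0018246 V.
Drop = (0.0020643 − 0.0018246) / 0.0020643 = 11.6 %.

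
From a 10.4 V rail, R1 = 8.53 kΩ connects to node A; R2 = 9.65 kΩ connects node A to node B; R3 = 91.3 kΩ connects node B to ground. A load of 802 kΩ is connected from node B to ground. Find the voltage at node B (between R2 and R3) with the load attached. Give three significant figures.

At node B, R3 is in parallel with the load: R3‖R_L = 81.97 kΩ.
Below node A the resistance is R2 + (R3‖R_L) = 91.62 kΩ, so V_A = 10.4 × 91.62/100.1 = 9.514 V.
Then V_B = V_A × (R3‖R_L)/(R2 + R3‖R_L) = 9.514 × 81.97/91.62 = 8.51 V.

V ≈ 8.51 V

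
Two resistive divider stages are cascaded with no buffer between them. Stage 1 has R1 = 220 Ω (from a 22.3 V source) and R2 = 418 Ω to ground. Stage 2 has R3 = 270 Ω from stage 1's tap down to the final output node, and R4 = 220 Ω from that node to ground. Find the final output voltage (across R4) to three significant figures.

Stage 2 presents R3+R4 = 490.0 Ω as a load on stage 1's tap.
Stage 1's lower leg becomes R2‖(R3+R4) = 225.6 Ω, so V_mid = 22.3 × 225.6/445.6 = 11.29 V.
Stage 2 is itself unloaded: V_out = V_mid × R4/(R3+R4) = 11.29 × 220/490.0 = 5.07 V.

V_out ≈ 5.07 V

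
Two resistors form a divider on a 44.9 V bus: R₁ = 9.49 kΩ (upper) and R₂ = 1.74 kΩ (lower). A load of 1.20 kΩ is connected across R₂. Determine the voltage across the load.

V_out ≈ 3.13 V

The load sits in parallel with R₂: R₂‖R_L = (1.74 × 1.20) / (1.74 + 1.20) = 0.7102 kΩ.
V_out = 44.9 × 0.7102 / (9.49 + 0.7102) = 44.9 × 0.7102/10.20 = 3.13 V.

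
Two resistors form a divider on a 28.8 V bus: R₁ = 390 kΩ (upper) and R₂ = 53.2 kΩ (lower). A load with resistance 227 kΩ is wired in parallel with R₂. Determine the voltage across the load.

The load sits in parallel with R₂: R₂‖R_L = (53.2 × 227) / (53.2 + 227) = 43.10 kΩ.
V_out = 28.8 × 43.10 / (390 + 43.10) = 28.8 × 43.10/433.1 = 2.87 V.
(Unloaded it would have been 3.46 V.)

V_out ≈ 2.87 V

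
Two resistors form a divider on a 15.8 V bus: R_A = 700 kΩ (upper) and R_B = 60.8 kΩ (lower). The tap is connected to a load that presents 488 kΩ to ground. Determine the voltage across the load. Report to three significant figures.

V_out ≈ 1.13 V

The load sits in parallel with R_B: R_B‖R_L = (60.8 × 488) / (60.8 + 488) = 54.06 kΩ.
V_out = 15.8 × 54.06 / (700 + 54.06) = 15.8 × 54.06/754.1 = 1.13 V.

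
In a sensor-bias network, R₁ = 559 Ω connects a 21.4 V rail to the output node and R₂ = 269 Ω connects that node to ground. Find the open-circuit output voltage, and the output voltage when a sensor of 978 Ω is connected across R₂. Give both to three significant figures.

Unloaded: 6.95 V; loaded: 5.86 V

Open-circuit: V = 21.4 × 269/(559 + 269) = 6.95 V.
With the load, R₂ becomes R₂‖R_L = 211.0 Ω, so V = 21.4 × 211.0/770.0 = 5.86 V.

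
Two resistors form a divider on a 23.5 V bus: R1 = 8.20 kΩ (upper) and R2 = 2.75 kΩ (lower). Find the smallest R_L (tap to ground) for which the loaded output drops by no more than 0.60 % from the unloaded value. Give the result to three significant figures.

Output resistance R_th = R1‖R2 = (8.20 × 2.75)/10.95 = 2.059 kΩ.
The fractional drop is R_th/(R_th + R_L); requiring this ≤ 0.00600 gives R_L ≥ R_th(1/0.00600 − 1) = 2.059 × 165.7 = 341 kΩ.

R_L(min) ≈ 341 kΩ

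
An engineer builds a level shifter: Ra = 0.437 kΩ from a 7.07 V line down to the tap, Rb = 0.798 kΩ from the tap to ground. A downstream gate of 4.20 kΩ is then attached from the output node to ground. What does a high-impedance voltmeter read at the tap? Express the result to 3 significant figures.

V_out ≈ 4.28 V

The load sits in parallel with Rb: Rb‖R_L = (798 × 4200) / (798 + 4200) = 670.6 Ω.
V_out = 7.07 × 670.6 / (437 + 670.6) = 7.07 × 670.6/1108 = 4.28 V.
(Unloaded it would have been 4.57 V.)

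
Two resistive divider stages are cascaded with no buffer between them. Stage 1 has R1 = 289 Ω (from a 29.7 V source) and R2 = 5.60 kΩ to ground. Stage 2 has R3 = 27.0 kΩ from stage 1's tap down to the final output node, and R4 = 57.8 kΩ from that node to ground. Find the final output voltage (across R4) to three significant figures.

V_out ≈ 19.2 V

Stage 2 presents R3+R4 = 84800 Ω as a load on stage 1's tap.
Stage 1's lower leg becomes R2‖(R3+R4) = 5253 Ω, so V_mid = 29.7 × 5253/5542 = 28.15 V.
Stage 2 is itself unloaded: V_out = V_mid × R4/(R3+R4) = 28.15 × 57800/84800 = 19.2 V.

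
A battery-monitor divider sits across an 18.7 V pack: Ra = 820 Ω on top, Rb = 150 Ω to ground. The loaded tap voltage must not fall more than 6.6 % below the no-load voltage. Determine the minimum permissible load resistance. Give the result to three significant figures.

R_L(min) ≈ 1.79 kΩ

Output resistance R_th = Ra‖Rb = (820 × 150)/970.0 = 126.8 Ω.
The fractional drop is R_th/(R_th + R_L); requiring this ≤ 0.0660 gives R_L ≥ R_th(1/0.0660 − 1) = 126.8 × 14.15 = 1.79 kΩ.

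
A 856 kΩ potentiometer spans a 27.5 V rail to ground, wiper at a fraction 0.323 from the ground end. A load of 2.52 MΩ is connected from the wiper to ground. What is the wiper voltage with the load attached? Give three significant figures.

The wiper splits the pot into (1−α)R = 579.5 kΩ above and αR = 276.5 kΩ below.
Lower section ‖ load = 249.2 kΩ.
V_wiper = 27.5 × 249.2/(579.5 + 249.2) = 8.27 V.

V ≈ 8.27 V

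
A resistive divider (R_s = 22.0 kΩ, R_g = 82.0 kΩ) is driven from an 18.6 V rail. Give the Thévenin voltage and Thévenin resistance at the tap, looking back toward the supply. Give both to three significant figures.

V_th = 14.7 V, R_th = 17.3 kΩ

V_th is the open-circuit tap voltage: 18.6 × 82.0/(22.0 + 82.0) = 14.7 V.
With the supply zeroed, R_s and R_g appear in parallel from the tap: R_th = R_s‖R_g = (22.0 × 82.0)/104.0 = 17.3 kΩ.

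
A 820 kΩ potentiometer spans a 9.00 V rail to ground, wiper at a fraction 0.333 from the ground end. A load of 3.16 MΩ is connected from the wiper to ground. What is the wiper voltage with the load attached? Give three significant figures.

V ≈ 2.83 V

The wiper splits the pot into (1−α)R = 546.9 kΩ above and αR = 273.1 kΩ below.
Lower section ‖ load = 251.3 kΩ.
V_wiper = 9.00 × 251.3/(546.9 + 251.3) = 2.83 V.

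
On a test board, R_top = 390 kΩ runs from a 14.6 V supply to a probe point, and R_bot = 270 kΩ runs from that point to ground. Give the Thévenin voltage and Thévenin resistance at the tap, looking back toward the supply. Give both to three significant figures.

V_th = 5.97 V, R_th = 160 kΩ

V_th is the open-circuit tap voltage: 14.6 × 270/(390 + 270) = 5.97 V.
With the supply zeroed, R_top and R_bot appear in parallel from the tap: R_th = R_top‖R_bot = (390 × 270)/660.0 = 160 kΩ.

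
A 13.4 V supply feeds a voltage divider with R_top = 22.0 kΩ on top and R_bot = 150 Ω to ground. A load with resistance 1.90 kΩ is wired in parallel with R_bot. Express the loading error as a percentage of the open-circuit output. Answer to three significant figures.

The divider's output (Thévenin) resistance is R_top‖R_bot = 149.0 Ω.
Fractional drop under load = R_th/(R_th + R_L) = 149.0 / (149.0 + 1900) = 0.07271.
So the output falls by 7.27 %.

7.27 %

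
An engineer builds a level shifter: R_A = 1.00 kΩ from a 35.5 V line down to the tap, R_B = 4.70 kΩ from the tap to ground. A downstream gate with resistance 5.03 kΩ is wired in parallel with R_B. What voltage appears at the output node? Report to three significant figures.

The load sits in parallel with R_B: R_B‖R_L = (4.70 × 5.03) / (4.70 + 5.03) = 2.430 kΩ.
V_out = 35.5 × 2.430 / (1.00 + 2.430) = 35.5 × 2.430/3.430 = 25.1 V.
(Unloaded it would have been 29.3 V.)

V_out ≈ 25.1 V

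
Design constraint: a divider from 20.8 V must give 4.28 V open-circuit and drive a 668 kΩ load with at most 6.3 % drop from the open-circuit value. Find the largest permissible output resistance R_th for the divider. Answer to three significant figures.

R_th ≤ 44.9 kΩ

Loading drop = R_th/(R_th + R_L) ≤ 0.0630, so R_th ≤ R_L · ε/(1−ε) = 668 kΩ × 0.0630/0.9370 = 44.9 kΩ.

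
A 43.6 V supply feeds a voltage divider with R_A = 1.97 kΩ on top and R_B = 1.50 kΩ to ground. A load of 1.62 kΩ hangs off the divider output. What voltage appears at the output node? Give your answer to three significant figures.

The load sits in parallel with R_B: R_B‖R_L = (1.50 × 1.62) / (1.50 + 1.62) = 0.7788 kΩ.
V_out = 43.6 × 0.7788 / (1.97 + 0.7788) = 43.6 × 0.7788/2.749 = 12.4 V.

V_out ≈ 12.4 V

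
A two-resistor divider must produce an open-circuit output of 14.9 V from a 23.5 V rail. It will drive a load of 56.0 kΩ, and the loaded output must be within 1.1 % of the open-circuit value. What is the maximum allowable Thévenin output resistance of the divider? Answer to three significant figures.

R_th ≤ 623 Ω

Loading drop = R_th/(R_th + R_L) ≤ 0.0110, so R_th ≤ R_L · ε/(1−ε) = 56.0 kΩ × 0.0110/0.9890 = 623 Ω.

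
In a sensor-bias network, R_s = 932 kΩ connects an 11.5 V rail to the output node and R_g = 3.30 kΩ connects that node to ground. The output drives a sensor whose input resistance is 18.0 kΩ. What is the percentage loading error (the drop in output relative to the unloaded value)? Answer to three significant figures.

15.4 %

Unloaded V = 11.5 × 3.30/935.3 = 0.04058 V.
Loaded: R_g‖R_L = 2.789 kΩ, giving V = 11.5 × 2.789/934.8 = 0.03431 V.
Drop = (0.04058 − 0.03431) / 0.04058 = 15.4 %.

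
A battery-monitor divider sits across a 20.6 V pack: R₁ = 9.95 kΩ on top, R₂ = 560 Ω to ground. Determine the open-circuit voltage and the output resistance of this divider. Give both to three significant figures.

V_th = 1.10 V, R_th = 530 Ω

V_th is the open-circuit tap voltage: 20.6 × 560/(9950 + 560) = 1.10 V.
With the supply zeroed, R₁ and R₂ appear in parallel from the tap: R_th = R₁‖R₂ = (9950 × 560)/10510 = 530 Ω.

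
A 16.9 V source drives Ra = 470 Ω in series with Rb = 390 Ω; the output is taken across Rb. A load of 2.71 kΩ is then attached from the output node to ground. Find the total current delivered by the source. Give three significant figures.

I ≈ 20.8 mA

Rb‖R_L = 340.9 Ω, so the source sees Ra + Rb‖R_L = 810.9 Ω.
I = 16.9 V / 810.9 Ω = 20.8 mA.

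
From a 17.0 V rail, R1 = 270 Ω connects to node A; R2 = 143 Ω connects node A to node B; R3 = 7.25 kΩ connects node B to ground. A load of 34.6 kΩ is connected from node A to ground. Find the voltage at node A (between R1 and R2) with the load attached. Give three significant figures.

Below node A the series string R2+R3 = 7393 Ω sits in parallel with the 34600 Ω load: 6091 Ω.
V_A = 17.0 × 6091/(270 + 6091) = 16.3 V.

V ≈ 16.3 V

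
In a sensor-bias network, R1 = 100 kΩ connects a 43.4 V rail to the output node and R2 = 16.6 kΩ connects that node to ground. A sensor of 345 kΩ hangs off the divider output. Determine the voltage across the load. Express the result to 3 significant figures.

The load sits in parallel with R2: R2‖R_L = (16.6 × 345) / (16.6 + 345) = 15.84 kΩ.
V_out = 43.4 × 15.84 / (100 + 15.84) = 43.4 × 15.84/115.8 = 5.93 V.
(Unloaded it would have been 6.18 V.)

V_out ≈ 5.93 V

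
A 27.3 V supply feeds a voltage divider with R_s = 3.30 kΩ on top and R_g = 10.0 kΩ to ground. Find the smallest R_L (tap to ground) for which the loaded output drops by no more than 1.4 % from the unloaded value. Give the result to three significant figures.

Output resistance R_th = R_s‖R_g = (3.30 × 10.0)/13.30 = 2.481 kΩ.
The fractional drop is R_th/(R_th + R_L); requiring this ≤ 0.0140 gives R_L ≥ R_th(1/0.0140 − 1) = 2.481 × 70.43 = 175 kΩ.

R_L(min) ≈ 175 kΩ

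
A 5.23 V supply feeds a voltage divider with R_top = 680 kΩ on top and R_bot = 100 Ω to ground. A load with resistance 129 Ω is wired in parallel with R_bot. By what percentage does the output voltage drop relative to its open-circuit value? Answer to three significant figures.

The divider's output (Thévenin) resistance is R_top‖R_bot = 99.99 Ω.
Fractional drop under load = R_th/(R_th + R_L) = 99.99 / (99.99 + 129) = 0.4366.
So the output falls by 43.7 %.

43.7 %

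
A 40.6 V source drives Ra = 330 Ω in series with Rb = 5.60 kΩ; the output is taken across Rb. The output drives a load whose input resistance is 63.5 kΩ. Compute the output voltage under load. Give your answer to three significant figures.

V_out ≈ 38.2 V

The load sits in parallel with Rb: Rb‖R_L = (5600 × 63500) / (5600 + 63500) = 5146 Ω.
V_out = 40.6 × 5146 / (330 + 5146) = 40.6 × 5146/5476 = 38.2 V.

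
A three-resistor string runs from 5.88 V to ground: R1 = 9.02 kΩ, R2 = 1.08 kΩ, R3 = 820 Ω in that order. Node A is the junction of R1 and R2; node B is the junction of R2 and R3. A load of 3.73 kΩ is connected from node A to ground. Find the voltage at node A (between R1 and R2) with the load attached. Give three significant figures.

Below node A the series string R2+R3 = 1900 Ω sits in parallel with the 3730 Ω load: 1259 Ω.
V_A = 5.88 × 1259/(9020 + 1259) = 0.720 V.

V ≈ 0.720 V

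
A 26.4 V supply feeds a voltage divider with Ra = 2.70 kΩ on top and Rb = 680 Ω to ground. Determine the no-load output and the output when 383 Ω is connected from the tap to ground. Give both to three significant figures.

Unloaded: 5.31 V; loaded: 2.20 V

Open-circuit: V = 26.4 × 680/(2700 + 680) = 5.31 V.
With the load, Rb becomes Rb‖R_L = 245.0 Ω, so V = 26.4 × 245.0/2945 = 2.20 V.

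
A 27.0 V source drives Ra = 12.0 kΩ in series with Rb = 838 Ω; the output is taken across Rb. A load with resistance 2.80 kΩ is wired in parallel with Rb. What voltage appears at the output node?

V_out ≈ 1.38 V

The load sits in parallel with Rb: Rb‖R_L = (838 × 2800) / (838 + 2800) = 645.0 Ω.
V_out = 27.0 × 645.0 / (12000 + 645.0) = 27.0 × 645.0/12640 = 1.38 V.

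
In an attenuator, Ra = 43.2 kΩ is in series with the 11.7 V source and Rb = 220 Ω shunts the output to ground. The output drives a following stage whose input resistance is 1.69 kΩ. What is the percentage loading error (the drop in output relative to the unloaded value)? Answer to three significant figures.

11.5 %

The divider's output (Thévenin) resistance is Ra‖Rb = 218.9 Ω.
Fractional drop under load = R_th/(R_th + R_L) = 218.9 / (218.9 + 1690) = 0.1147.
So the output falls by 11.5 %.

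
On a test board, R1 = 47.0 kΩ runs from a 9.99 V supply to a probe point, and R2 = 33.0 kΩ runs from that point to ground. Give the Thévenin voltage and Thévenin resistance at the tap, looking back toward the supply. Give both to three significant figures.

V_th is the open-circuit tap voltage: 9.99 × 33.0/(47.0 + 33.0) = 4.12 V.
With the supply zeroed, R1 and R2 appear in parallel from the tap: R_th = R1‖R2 = (47.0 × 33.0)/80.00 = 19.4 kΩ.

V_th = 4.12 V, R_th = 19.4 kΩ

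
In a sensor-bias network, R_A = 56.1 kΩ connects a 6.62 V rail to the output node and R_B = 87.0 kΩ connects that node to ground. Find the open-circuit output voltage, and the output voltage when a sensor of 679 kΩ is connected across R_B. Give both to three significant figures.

Open-circuit: V = 6.62 × 87.0/(56.1 + 87.0) = 4.02 V.
With the load, R_B becomes R_B‖R_L = 77.12 kΩ, so V = 6.62 × 77.12/133.2 = 3.83 V.

Unloaded: 4.02 V; loaded: 3.83 V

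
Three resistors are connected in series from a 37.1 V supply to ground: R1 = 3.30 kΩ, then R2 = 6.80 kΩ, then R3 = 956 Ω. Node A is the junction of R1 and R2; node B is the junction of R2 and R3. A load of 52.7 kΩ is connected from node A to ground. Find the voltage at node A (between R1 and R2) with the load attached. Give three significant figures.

V ≈ 24.9 V

Below node A the series string R2+R3 = 7756 Ω sits in parallel with the 52700 Ω load: 6761 Ω.
V_A = 37.1 × 6761/(3300 + 6761) = 24.9 V.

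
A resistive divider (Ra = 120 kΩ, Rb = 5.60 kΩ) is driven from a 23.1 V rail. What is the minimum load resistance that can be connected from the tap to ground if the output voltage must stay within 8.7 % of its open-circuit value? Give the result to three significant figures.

Output resistance R_th = Ra‖Rb = (120 × 5.60)/125.6 = 5.350 kΩ.
The fractional drop is R_th/(R_th + R_L); requiring this ≤ 0.0870 gives R_L ≥ R_th(1/0.0870 − 1) = 5.350 × 10.49 = 56.1 kΩ.

R_L(min) ≈ 56.1 kΩ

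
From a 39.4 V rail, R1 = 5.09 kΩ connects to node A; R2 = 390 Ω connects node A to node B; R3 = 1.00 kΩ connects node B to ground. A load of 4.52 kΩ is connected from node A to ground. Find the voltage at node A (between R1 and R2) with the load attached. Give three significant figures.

V ≈ 6.81 V

Below node A the series string R2+R3 = 1390 Ω sits in parallel with the 4520 Ω load: 1063 Ω.
V_A = 39.4 × 1063/(5090 + 1063) = 6.81 V.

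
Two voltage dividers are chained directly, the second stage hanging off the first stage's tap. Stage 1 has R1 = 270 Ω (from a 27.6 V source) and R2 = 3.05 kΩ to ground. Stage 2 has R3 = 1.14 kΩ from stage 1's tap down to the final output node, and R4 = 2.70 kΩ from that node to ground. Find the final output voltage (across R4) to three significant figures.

Stage 2 presents R3+R4 = 3840 Ω as a load on stage 1's tap.
Stage 1's lower leg becomes R2‖(R3+R4) = 1700 Ω, so V_mid = 27.6 × 1700/1970 = 23.82 V.
Stage 2 is itself unloaded: V_out = V_mid × R4/(R3+R4) = 23.82 × 2700/3840 = 16.7 V.

V_out ≈ 16.7 V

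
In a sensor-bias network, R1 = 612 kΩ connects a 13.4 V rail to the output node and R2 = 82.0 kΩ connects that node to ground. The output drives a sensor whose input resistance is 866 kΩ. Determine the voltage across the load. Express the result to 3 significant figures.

V_out ≈ 1.46 V

The load sits in parallel with R2: R2‖R_L = (82.0 × 866) / (82.0 + 866) = 74.91 kΩ.
V_out = 13.4 × 74.91 / (612 + 74.91) = 13.4 × 74.91/686.9 = 1.46 V.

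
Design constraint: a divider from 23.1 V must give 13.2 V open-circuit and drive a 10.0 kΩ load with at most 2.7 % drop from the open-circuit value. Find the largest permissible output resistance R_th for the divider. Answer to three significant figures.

R_th ≤ 277 Ω

Loading drop = R_th/(R_th + R_L) ≤ 0.0270, so R_th ≤ R_L · ε/(1−ε) = 10.0 kΩ × 0.0270/0.9730 = 277 Ω.
(Any R1, R2 with R2/(R1+R2) = 0.571 and R1‖R2 ≤ 277 Ω will meet the spec.)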